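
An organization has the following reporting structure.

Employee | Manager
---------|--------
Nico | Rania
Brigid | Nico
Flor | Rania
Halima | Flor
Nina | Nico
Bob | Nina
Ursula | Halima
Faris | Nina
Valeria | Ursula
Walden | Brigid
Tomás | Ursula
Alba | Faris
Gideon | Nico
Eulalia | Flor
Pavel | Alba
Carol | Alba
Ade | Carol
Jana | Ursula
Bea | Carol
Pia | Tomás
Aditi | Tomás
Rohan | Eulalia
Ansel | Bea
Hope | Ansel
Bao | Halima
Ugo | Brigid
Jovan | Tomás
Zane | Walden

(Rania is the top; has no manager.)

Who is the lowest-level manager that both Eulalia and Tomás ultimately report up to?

Flor

Eulalia's chain of managers is Flor, Rania. Tomás's chain of managers is Ursula, Halima, Flor, Rania. The first manager that appears in both chains is Flor.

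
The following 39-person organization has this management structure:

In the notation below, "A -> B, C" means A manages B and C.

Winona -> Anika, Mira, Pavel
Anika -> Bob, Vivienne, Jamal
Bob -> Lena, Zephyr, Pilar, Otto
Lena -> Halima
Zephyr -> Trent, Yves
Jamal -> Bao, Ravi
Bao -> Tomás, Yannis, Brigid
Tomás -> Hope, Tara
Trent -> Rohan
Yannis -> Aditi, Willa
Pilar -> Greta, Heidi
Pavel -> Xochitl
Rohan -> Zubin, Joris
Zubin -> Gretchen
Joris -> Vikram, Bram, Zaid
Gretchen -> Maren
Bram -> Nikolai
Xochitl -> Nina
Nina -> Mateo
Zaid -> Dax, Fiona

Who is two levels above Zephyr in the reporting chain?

Zephyr reports to Bob, and Bob reports to Anika. So Zephyr's skip-level manager is Anika.

Anika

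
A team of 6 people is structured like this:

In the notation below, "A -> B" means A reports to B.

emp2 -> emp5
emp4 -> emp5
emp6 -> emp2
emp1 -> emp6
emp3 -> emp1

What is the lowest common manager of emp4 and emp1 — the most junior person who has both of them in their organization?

emp4's chain of managers is emp5. emp1's chain of managers is emp6, emp2, emp5. The first manager that appears in both chains is emp5.

emp5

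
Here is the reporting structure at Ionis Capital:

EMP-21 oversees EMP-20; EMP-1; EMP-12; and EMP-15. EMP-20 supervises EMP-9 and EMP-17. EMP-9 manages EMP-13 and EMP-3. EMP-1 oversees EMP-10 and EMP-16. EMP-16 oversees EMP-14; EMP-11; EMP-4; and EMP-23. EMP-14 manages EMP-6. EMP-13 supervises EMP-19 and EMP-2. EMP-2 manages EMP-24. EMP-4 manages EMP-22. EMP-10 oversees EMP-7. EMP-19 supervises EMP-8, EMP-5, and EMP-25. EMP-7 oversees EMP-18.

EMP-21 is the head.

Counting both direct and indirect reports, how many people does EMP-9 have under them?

EMP-9 directly manages EMP-13, EMP-3. Under EMP-13: EMP-19, EMP-8, EMP-25, EMP-5, EMP-2, EMP-24 (6). EMP-3 has no reports. So EMP-9's organization is 2 direct reports plus everyone under them: 7 + 1 = 8.

8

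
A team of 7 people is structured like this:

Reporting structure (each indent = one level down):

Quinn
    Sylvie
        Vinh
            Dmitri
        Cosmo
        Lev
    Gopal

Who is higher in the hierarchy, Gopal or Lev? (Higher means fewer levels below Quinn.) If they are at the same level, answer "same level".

Gopal

Gopal is 1 level below Quinn; Lev is 2. Gopal is higher.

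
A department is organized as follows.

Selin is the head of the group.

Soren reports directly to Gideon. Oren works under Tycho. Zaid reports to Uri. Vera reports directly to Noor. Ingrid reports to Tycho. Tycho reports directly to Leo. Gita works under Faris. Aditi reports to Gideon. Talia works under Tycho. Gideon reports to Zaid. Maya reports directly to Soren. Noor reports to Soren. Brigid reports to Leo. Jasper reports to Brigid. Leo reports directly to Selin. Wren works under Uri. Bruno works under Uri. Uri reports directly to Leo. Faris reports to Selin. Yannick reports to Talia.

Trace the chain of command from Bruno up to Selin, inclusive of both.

Bruno reports to Uri. Uri reports to Leo. Leo reports to Selin. Selin is at the top.

Bruno -> Uri -> Leo -> Selin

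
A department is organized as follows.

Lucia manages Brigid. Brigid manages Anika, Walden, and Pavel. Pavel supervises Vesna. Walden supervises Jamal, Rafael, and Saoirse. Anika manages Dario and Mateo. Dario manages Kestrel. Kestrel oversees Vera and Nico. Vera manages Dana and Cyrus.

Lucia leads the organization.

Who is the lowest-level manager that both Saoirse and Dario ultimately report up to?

Saoirse's chain of managers is Walden, Brigid, Lucia. Dario's chain of managers is Anika, Brigid, Lucia. The first manager that appears in both chains is Brigid.

Brigid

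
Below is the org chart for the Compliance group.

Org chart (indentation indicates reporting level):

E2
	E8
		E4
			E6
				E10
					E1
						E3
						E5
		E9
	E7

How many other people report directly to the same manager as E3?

1

E3 reports to E1. E1's other direct reports are E5 — 1 peer.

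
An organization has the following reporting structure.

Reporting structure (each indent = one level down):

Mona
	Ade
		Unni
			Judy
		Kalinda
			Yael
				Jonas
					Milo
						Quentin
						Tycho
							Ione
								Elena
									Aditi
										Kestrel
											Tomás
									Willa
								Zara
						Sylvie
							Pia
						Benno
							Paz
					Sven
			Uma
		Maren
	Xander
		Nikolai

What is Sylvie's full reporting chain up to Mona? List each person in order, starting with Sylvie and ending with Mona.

Sylvie -> Milo -> Jonas -> Yael -> Kalinda -> Ade -> Mona

Sylvie reports to Milo. Milo reports to Jonas. Jonas reports to Yael. Yael reports to Kalinda. Kalinda reports to Ade. Ade reports to Mona. Mona is at the top.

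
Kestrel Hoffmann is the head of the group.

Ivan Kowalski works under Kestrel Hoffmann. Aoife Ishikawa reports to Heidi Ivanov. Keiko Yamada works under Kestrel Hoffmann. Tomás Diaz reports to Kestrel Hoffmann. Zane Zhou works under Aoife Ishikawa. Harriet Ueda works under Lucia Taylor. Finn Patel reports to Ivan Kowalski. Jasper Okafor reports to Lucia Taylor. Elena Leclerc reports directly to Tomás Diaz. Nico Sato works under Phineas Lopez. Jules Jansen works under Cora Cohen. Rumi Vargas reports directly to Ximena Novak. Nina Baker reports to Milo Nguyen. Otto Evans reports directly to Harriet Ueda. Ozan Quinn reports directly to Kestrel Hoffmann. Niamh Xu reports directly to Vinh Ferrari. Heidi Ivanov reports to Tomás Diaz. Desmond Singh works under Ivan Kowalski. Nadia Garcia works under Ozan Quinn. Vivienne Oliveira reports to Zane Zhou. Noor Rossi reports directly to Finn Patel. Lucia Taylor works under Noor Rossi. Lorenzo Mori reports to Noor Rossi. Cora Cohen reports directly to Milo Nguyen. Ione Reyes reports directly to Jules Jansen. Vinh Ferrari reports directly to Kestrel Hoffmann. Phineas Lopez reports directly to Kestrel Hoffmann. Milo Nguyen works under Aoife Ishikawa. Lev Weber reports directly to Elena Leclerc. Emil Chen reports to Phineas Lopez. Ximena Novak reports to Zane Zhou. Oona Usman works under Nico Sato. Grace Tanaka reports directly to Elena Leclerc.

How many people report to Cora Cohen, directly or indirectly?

Cora Cohen directly manages Jules Jansen. Under Jules Jansen: Ione Reyes (1). That's 2 in total.

2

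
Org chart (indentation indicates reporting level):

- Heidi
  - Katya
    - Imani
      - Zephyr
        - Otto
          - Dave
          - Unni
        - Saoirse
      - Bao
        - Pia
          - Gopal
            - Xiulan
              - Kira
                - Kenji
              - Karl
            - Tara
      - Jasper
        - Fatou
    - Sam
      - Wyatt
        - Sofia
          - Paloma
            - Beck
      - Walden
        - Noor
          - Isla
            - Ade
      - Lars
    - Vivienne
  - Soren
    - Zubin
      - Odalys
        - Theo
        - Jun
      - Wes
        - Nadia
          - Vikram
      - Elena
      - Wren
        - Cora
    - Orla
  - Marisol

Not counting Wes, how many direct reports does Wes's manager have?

3

Wes reports to Zubin. Zubin's other direct reports are Odalys, Elena, Wren — 3 peers.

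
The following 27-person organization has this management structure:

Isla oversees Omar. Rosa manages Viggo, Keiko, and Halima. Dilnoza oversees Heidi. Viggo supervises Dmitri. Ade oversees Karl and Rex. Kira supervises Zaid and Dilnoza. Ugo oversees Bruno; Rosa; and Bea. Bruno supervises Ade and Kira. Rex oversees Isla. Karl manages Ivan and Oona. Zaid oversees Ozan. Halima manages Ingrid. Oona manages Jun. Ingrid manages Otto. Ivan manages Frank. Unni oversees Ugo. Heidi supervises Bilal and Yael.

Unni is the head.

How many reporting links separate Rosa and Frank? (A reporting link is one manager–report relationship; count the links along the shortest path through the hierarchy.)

Rosa is 1 level below Ugo, and Frank is 5 levels below Ugo (their lowest common manager). The shortest path runs up from Rosa to Ugo and back down to Frank: 1 + 5 = 6 links.

6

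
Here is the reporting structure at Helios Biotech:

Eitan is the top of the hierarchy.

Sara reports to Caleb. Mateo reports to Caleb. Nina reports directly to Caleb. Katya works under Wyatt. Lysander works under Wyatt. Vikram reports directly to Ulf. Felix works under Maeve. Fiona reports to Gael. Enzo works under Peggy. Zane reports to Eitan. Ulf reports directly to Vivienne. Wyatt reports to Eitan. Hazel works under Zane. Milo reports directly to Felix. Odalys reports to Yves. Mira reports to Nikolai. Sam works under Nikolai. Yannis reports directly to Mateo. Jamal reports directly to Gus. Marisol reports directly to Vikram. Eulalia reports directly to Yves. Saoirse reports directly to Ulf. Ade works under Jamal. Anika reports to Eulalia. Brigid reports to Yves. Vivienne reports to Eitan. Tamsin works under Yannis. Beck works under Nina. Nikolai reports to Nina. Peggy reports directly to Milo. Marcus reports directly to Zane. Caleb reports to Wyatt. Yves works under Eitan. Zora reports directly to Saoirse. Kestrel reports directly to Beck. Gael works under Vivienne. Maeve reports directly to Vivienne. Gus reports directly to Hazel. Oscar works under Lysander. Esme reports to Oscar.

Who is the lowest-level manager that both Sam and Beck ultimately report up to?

Sam's chain of managers is Nikolai, Nina, Caleb, Wyatt, Eitan. Beck's chain of managers is Nina, Caleb, Wyatt, Eitan. The first manager that appears in both chains is Nina.

Nina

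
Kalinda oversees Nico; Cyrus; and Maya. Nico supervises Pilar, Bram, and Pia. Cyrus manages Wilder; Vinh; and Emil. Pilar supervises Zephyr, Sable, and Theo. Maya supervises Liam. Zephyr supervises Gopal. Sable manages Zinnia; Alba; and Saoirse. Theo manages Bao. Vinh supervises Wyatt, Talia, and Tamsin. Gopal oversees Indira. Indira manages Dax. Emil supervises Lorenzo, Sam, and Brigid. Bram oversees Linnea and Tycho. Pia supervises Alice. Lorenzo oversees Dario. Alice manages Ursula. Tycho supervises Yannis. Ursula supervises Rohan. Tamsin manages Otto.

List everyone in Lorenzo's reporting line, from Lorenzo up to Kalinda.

Lorenzo -> Emil -> Cyrus -> Kalinda

Lorenzo reports to Emil. Emil reports to Cyrus. Cyrus reports to Kalinda. Kalinda is at the top.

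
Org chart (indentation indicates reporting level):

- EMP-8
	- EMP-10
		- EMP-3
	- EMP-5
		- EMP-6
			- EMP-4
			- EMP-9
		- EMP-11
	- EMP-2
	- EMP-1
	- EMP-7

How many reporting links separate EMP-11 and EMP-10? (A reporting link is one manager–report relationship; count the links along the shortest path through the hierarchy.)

3

EMP-11 is 2 levels below EMP-8, and EMP-10 is 1 level below EMP-8 (their lowest common manager). The shortest path runs up from EMP-11 to EMP-8 and back down to EMP-10: 2 + 1 = 3 links.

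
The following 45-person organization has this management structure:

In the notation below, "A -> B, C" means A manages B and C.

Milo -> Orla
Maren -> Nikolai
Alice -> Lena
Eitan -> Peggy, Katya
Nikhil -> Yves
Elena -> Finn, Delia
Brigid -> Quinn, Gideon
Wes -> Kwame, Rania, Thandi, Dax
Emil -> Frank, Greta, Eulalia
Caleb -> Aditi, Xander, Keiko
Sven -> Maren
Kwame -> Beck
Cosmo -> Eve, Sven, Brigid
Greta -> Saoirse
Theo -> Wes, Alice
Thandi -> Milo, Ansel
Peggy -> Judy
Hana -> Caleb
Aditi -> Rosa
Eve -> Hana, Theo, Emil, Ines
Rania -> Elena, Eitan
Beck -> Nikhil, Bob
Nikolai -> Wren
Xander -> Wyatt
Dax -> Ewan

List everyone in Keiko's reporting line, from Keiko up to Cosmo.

Keiko -> Caleb -> Hana -> Eve -> Cosmo

Keiko reports to Caleb. Caleb reports to Hana. Hana reports to Eve. Eve reports to Cosmo. Cosmo is at the top.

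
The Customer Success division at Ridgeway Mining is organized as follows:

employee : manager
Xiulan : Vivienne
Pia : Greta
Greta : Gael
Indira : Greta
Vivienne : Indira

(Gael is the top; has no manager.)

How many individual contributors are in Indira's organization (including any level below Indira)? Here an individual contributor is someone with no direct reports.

1

The only person in Indira's organization with no one reporting to them is Xiulan. That is 1.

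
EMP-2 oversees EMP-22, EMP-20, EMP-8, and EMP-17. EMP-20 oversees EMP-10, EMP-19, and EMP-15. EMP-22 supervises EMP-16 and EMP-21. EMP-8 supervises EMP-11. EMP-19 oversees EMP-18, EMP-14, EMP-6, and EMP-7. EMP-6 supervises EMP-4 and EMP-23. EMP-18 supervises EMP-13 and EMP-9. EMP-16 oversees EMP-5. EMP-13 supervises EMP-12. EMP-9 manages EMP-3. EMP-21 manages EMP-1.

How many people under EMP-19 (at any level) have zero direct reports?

6

The people in EMP-19's organization with no one reporting to them are EMP-14, EMP-7, EMP-3, EMP-12, EMP-23, EMP-4. That is 6.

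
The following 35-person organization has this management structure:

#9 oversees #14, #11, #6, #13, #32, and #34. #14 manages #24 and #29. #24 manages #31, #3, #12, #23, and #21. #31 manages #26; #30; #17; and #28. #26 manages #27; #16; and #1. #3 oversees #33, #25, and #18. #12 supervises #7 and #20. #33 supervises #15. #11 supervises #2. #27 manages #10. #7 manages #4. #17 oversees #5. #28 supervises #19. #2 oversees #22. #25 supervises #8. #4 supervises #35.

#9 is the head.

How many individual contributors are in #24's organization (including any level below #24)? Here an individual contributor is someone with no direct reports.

13

The people in #24's organization with no one reporting to them are #21, #23, #20, #35, #18, #8, #15, #19, #5, #30, #1, #16, #10. That is 13.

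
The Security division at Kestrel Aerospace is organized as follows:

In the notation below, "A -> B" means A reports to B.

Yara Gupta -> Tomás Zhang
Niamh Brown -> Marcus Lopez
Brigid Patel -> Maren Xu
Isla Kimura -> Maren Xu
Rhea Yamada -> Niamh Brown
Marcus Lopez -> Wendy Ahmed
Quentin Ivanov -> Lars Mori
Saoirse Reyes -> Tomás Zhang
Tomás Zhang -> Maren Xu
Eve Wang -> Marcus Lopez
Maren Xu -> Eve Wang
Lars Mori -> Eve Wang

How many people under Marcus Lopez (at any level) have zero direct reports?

6

The people in Marcus Lopez's organization with no one reporting to them are Quentin Ivanov, Saoirse Reyes, Yara Gupta, Brigid Patel, Isla Kimura, Rhea Yamada. That is 6.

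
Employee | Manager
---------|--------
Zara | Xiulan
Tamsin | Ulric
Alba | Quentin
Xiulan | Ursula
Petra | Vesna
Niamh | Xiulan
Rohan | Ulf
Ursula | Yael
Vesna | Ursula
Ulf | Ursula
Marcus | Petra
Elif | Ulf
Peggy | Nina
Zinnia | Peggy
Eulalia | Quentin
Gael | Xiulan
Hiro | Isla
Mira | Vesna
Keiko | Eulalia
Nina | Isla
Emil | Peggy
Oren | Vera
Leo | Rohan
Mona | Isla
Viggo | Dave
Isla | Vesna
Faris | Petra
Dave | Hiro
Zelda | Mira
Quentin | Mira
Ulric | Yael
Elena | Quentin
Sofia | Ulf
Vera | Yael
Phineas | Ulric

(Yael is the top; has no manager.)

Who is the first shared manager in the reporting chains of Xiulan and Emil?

Xiulan's chain of managers is Ursula, Yael. Emil's chain of managers is Peggy, Nina, Isla, Vesna, Ursula, Yael. The first manager that appears in both chains is Ursula.

Ursula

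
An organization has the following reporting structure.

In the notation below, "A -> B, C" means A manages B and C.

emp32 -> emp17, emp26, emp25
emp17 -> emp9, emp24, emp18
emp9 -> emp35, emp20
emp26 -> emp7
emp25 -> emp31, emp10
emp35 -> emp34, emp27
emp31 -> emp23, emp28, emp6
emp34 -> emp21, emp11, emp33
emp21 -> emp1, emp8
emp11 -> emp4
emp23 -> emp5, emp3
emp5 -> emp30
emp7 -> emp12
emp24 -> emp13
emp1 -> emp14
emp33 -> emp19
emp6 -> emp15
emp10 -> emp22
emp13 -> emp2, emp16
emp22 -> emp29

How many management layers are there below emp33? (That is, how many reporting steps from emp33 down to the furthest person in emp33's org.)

The longest chain under emp33 runs emp33 → emp19, which is 1 level below emp33.

1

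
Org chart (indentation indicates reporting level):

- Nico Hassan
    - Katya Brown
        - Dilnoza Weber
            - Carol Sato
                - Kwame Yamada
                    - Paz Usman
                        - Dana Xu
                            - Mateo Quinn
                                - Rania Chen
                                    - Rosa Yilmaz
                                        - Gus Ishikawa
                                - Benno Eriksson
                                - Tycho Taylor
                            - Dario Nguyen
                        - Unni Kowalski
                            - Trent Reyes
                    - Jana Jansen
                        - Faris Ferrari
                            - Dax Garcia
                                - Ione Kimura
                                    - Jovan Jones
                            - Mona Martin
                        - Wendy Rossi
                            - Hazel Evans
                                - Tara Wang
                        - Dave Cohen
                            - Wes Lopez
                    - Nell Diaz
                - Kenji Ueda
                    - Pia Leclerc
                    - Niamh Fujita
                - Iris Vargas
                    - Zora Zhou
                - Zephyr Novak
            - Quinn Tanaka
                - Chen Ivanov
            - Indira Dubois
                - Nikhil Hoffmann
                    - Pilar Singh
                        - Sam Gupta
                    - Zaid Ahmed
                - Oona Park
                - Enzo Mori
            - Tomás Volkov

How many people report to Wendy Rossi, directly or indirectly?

2

Wendy Rossi directly manages Hazel Evans. Under Hazel Evans: Tara Wang (1). That's 2 in total.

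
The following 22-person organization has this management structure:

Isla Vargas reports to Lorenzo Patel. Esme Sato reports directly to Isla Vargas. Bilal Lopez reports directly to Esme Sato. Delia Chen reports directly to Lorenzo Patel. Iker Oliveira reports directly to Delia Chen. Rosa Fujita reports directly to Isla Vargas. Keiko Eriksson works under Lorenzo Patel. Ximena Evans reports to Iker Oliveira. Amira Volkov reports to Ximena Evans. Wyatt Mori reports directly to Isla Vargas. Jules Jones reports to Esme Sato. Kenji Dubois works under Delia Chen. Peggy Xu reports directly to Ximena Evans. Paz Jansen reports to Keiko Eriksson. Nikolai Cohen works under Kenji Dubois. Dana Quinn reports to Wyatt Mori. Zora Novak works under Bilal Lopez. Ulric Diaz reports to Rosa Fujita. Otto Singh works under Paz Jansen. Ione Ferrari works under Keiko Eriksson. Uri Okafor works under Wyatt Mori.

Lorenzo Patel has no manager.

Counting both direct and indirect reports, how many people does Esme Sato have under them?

Esme Sato directly manages Bilal Lopez, Jules Jones. Under Bilal Lopez: Zora Novak (1). Jules Jones has no reports. So Esme Sato's organization is 2 direct reports plus everyone under them: 2 + 1 = 3.

3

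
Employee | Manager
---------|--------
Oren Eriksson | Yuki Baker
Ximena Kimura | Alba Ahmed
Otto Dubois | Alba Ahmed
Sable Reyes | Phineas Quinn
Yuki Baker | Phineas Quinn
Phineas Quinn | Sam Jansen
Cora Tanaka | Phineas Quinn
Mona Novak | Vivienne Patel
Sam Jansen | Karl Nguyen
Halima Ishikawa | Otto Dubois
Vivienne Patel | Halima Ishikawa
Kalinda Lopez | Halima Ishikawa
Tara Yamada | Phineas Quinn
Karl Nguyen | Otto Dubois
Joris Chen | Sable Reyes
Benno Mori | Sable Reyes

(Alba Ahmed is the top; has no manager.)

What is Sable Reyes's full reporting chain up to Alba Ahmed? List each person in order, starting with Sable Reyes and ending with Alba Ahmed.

Sable Reyes -> Phineas Quinn -> Sam Jansen -> Karl Nguyen -> Otto Dubois -> Alba Ahmed

Sable Reyes reports to Phineas Quinn. Phineas Quinn reports to Sam Jansen. Sam Jansen reports to Karl Nguyen. Karl Nguyen reports to Otto Dubois. Otto Dubois reports to Alba Ahmed. Alba Ahmed is at the top.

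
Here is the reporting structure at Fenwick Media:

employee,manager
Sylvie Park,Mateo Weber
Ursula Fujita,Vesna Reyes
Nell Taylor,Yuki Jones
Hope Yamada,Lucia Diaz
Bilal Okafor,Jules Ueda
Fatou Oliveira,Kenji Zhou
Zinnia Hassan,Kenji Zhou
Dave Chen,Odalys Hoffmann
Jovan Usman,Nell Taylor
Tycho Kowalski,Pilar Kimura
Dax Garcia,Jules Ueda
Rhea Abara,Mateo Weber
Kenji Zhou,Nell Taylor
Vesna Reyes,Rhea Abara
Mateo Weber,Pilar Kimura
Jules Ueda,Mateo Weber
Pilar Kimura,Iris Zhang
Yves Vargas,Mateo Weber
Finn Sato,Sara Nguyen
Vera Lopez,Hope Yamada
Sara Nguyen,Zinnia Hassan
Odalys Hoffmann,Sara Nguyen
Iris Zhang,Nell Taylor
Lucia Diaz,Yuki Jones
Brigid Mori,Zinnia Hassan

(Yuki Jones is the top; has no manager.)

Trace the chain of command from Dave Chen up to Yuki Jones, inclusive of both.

Dave Chen -> Odalys Hoffmann -> Sara Nguyen -> Zinnia Hassan -> Kenji Zhou -> Nell Taylor -> Yuki Jones

Dave Chen reports to Odalys Hoffmann. Odalys Hoffmann reports to Sara Nguyen. Sara Nguyen reports to Zinnia Hassan. Zinnia Hassan reports to Kenji Zhou. Kenji Zhou reports to Nell Taylor. Nell Taylor reports to Yuki Jones. Yuki Jones is at the top.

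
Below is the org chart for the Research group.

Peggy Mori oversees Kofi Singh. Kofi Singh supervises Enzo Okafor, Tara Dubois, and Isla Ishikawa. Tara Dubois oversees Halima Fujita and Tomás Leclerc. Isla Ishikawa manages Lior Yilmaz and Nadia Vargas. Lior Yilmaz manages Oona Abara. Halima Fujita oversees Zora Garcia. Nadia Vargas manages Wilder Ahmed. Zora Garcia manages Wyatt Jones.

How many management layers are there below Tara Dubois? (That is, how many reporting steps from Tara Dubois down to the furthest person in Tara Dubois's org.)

The longest chain under Tara Dubois runs Tara Dubois → Halima Fujita → Zora Garcia → Wyatt Jones, which is 3 levels below Tara Dubois.

3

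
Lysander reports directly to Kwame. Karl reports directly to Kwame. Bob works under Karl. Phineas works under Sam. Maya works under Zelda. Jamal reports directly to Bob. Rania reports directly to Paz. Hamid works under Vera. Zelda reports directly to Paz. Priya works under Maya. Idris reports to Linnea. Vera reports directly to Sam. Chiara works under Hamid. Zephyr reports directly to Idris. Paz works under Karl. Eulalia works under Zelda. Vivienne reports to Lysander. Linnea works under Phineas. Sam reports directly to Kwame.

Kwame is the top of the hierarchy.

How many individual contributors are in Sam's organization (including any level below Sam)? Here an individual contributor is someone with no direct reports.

2

The people in Sam's organization with no one reporting to them are Chiara, Zephyr. That is 2.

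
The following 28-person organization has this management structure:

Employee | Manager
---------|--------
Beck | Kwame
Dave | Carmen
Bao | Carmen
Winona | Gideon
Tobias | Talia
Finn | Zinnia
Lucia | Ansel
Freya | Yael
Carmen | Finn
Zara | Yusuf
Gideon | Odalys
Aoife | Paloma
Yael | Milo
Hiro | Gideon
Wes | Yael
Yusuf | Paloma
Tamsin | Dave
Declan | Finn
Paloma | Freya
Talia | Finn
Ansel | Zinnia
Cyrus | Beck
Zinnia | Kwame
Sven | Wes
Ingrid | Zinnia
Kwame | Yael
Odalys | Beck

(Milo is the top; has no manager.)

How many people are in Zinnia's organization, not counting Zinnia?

Zinnia directly manages Ingrid, Finn, Ansel. Ingrid has no reports. Under Finn: Talia, Tobias, Declan, Carmen, Bao, Dave, Tamsin (7). Under Ansel: Lucia (1). So Zinnia's organization is 3 direct reports plus everyone under them: 1 + 8 + 2 = 11.

11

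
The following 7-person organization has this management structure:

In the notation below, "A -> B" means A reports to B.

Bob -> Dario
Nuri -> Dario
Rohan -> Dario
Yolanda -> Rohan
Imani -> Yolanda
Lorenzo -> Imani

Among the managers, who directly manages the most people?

Direct-report counts: Dario has 3; Rohan has 1; Yolanda has 1; Imani has 1. The largest is 3, held by Dario.

Dario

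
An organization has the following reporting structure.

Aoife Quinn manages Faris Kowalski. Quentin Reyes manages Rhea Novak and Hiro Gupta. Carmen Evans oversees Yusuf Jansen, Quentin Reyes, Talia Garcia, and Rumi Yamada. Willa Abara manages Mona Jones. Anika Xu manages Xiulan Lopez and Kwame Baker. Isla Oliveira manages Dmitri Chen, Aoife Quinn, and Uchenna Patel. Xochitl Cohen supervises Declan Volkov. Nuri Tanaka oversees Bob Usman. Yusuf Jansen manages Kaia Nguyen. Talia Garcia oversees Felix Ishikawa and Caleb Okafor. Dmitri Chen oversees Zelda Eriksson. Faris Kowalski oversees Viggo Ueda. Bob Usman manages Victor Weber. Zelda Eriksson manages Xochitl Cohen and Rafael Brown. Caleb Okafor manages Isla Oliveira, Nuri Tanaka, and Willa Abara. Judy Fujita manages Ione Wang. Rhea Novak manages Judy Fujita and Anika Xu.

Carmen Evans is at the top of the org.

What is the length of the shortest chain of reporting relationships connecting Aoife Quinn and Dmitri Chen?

2

Aoife Quinn is 1 level below Isla Oliveira, and Dmitri Chen is 1 level below Isla Oliveira (their lowest common manager). The shortest path runs up from Aoife Quinn to Isla Oliveira and back down to Dmitri Chen: 1 + 1 = 2 links.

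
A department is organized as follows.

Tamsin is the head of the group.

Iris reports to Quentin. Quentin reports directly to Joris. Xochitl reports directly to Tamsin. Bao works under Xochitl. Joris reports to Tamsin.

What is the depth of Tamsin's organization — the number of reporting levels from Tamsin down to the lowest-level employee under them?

3

The longest chain under Tamsin runs Tamsin → Joris → Quentin → Iris, which is 3 levels below Tamsin.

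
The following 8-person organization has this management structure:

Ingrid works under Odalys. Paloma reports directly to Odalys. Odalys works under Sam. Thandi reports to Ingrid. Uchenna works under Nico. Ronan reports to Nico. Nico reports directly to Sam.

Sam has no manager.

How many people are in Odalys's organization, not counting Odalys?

3

Odalys directly manages Ingrid, Paloma. Under Ingrid: Thandi (1). Paloma has no reports. So Odalys's organization is 2 direct reports plus everyone under them: 2 + 1 = 3.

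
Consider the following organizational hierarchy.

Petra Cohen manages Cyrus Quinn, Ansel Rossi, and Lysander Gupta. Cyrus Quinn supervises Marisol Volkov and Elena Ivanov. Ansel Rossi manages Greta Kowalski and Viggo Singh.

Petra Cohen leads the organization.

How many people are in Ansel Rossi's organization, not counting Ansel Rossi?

Ansel Rossi directly manages Greta Kowalski, Viggo Singh. Greta Kowalski has no reports. Viggo Singh has no reports. So Ansel Rossi's organization is 2 direct reports plus everyone under them: 1 + 1 = 2.

2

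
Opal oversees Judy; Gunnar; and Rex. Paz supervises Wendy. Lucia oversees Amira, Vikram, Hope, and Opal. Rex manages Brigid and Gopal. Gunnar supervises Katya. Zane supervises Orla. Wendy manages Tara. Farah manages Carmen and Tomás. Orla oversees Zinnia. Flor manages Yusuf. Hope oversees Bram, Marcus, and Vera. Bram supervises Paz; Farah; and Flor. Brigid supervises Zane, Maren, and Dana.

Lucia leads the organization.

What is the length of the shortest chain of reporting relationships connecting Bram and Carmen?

2

Carmen is in Bram's organization: the chain from Carmen up to Bram is Carmen → Farah → Bram, which is 2 links.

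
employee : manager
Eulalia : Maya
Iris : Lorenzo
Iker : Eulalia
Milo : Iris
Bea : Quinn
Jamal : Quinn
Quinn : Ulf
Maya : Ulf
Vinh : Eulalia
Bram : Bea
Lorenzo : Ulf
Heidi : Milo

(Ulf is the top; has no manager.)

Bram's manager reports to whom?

Bram reports to Bea, and Bea reports to Quinn. So Bram's skip-level manager is Quinn.

Quinn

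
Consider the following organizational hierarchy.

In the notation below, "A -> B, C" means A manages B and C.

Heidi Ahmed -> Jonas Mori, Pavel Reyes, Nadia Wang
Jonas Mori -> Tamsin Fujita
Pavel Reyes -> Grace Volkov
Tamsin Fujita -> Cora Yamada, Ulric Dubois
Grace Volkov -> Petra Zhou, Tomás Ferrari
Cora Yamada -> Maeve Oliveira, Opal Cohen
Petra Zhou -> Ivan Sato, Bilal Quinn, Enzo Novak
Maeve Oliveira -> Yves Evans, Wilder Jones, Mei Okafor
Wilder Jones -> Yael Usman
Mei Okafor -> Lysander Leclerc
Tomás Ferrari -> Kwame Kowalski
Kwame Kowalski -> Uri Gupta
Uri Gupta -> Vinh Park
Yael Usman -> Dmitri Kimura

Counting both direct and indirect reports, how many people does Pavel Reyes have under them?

9

Pavel Reyes directly manages Grace Volkov. Under Grace Volkov: Tomás Ferrari, Kwame Kowalski, Uri Gupta, Vinh Park, Petra Zhou, Enzo Novak, Bilal Quinn, Ivan Sato (8). That's 9 in total.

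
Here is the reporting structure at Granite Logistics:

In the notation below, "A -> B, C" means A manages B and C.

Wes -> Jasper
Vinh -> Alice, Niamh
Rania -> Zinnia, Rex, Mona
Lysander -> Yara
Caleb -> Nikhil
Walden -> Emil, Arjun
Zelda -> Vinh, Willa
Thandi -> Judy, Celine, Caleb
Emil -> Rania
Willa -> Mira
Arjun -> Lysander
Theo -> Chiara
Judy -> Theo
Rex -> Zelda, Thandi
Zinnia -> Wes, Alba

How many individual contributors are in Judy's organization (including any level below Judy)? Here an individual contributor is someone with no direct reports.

1

The only person in Judy's organization with no one reporting to them is Chiara. That is 1.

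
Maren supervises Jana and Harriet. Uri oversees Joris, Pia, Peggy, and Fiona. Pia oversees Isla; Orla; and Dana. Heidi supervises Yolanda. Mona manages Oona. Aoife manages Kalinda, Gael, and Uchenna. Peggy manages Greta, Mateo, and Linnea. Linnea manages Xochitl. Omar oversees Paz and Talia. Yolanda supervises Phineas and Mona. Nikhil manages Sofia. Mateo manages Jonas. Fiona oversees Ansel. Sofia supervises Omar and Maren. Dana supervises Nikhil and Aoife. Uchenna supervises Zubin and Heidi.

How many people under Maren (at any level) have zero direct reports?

2

The people in Maren's organization with no one reporting to them are Jana, Harriet. That is 2.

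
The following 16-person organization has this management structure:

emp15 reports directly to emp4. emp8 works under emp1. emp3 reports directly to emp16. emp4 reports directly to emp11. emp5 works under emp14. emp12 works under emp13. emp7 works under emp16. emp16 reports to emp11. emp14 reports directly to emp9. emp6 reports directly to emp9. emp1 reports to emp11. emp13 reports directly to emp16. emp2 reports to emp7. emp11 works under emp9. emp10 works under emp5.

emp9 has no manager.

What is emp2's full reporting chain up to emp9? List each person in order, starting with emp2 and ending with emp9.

emp2 -> emp7 -> emp16 -> emp11 -> emp9

emp2 reports to emp7. emp7 reports to emp16. emp16 reports to emp11. emp11 reports to emp9. emp9 is at the top.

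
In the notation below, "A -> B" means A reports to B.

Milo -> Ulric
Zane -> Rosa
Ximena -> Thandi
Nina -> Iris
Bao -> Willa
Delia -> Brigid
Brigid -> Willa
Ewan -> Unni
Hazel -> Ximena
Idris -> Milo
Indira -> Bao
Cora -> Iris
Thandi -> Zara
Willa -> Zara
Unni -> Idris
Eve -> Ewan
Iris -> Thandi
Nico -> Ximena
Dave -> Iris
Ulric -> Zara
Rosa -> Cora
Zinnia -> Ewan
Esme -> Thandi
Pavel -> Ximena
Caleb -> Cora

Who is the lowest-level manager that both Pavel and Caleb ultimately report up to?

Thandi

Pavel's chain of managers is Ximena, Thandi, Zara. Caleb's chain of managers is Cora, Iris, Thandi, Zara. The first manager that appears in both chains is Thandi.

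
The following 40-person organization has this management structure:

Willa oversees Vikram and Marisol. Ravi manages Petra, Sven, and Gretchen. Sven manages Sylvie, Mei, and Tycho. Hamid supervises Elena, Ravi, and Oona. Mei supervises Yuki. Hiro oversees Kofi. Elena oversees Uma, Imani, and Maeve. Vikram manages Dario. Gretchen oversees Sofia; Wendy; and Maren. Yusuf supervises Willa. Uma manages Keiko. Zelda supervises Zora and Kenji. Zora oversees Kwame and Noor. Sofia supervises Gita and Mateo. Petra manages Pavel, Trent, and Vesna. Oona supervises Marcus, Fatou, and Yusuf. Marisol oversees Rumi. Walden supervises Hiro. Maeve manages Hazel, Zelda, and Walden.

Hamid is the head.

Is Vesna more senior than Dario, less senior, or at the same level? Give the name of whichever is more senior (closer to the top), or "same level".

Vesna

Vesna is 3 levels below Hamid; Dario is 5. Vesna is higher.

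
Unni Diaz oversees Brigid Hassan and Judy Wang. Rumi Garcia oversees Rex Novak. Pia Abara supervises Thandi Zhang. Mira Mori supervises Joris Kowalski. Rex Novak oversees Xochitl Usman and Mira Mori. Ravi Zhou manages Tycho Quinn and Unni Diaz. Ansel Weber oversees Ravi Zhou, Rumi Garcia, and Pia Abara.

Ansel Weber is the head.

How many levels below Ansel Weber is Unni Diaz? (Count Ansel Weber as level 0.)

Chain from Unni Diaz up to Ansel Weber: Unni Diaz → Ravi Zhou → Ansel Weber. That is 2 steps up, so Unni Diaz is 2 levels below Ansel Weber.

2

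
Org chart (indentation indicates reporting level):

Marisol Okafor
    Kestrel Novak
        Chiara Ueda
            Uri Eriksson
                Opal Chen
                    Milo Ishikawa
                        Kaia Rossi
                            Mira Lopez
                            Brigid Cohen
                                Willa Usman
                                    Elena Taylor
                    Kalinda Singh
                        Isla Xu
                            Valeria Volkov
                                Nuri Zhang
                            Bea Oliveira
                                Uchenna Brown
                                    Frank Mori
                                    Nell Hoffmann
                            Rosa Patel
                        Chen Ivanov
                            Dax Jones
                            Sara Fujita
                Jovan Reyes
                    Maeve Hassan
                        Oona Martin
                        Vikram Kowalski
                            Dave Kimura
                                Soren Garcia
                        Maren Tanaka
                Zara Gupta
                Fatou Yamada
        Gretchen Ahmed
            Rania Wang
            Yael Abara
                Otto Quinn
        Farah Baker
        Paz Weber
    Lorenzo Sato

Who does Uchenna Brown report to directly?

Bea Oliveira

Uchenna Brown reports directly to Bea Oliveira.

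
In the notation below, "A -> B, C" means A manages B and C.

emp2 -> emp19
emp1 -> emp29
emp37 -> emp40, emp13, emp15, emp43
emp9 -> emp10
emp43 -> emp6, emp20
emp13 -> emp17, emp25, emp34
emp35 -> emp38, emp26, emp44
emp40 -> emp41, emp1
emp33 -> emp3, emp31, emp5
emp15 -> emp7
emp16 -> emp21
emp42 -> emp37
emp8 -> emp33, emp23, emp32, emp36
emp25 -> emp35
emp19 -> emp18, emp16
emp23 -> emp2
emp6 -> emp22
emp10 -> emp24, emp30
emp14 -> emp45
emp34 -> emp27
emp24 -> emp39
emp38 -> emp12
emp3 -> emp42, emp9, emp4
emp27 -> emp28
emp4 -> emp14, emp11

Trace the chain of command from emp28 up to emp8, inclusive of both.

emp28 reports to emp27. emp27 reports to emp34. emp34 reports to emp13. emp13 reports to emp37. emp37 reports to emp42. emp42 reports to emp3. emp3 reports to emp33. emp33 reports to emp8. emp8 is at the top.

emp28 -> emp27 -> emp34 -> emp13 -> emp37 -> emp42 -> emp3 -> emp33 -> emp8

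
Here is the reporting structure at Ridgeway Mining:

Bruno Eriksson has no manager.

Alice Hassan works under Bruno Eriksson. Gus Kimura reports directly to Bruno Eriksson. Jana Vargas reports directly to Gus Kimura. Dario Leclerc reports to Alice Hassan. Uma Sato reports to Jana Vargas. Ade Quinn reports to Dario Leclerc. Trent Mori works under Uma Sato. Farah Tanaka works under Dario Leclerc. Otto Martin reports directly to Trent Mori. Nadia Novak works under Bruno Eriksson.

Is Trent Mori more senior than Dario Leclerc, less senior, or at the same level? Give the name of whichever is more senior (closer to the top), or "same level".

Trent Mori is 4 levels below Bruno Eriksson; Dario Leclerc is 2. Dario Leclerc is higher.

Dario Leclerc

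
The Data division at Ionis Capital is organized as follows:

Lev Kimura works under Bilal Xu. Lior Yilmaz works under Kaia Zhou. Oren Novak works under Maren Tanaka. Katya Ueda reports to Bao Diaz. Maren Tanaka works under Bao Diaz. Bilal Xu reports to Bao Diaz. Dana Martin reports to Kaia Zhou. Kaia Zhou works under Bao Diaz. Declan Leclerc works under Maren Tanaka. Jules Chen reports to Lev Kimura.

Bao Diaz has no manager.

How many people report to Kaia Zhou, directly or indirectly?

Kaia Zhou directly manages Lior Yilmaz, Dana Martin. Lior Yilmaz has no reports. Dana Martin has no reports. So Kaia Zhou's organization is 2 direct reports plus everyone under them: 1 + 1 = 2.

2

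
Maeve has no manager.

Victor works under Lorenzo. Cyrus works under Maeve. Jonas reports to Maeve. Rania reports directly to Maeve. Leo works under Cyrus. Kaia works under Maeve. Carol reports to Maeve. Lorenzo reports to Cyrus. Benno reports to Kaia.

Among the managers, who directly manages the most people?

Direct-report counts: Maeve has 5; Cyrus has 2; Lorenzo has 1; Kaia has 1. The largest is 5, held by Maeve.

Maeve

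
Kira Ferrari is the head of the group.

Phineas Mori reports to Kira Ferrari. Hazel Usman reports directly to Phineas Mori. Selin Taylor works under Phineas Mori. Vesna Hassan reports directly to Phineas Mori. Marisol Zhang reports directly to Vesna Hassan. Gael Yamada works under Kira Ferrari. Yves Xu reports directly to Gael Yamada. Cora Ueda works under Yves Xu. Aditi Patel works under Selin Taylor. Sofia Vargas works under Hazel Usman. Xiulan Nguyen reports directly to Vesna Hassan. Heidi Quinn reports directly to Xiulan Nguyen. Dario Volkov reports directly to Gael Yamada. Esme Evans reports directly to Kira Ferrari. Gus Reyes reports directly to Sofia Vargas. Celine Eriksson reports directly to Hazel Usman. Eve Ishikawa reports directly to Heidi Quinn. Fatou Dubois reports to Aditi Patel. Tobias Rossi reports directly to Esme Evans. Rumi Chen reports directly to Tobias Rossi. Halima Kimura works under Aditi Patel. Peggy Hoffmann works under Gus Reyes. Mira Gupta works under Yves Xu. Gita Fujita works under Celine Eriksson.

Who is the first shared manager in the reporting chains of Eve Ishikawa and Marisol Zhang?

Eve Ishikawa's chain of managers is Heidi Quinn, Xiulan Nguyen, Vesna Hassan, Phineas Mori, Kira Ferrari. Marisol Zhang's chain of managers is Vesna Hassan, Phineas Mori, Kira Ferrari. The first manager that appears in both chains is Vesna Hassan.

Vesna Hassan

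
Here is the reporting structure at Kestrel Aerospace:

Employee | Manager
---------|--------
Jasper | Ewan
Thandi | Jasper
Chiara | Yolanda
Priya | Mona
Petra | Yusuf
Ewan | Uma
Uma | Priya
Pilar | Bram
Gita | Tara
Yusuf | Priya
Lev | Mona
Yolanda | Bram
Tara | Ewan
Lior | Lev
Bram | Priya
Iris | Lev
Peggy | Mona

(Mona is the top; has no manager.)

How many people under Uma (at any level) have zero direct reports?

2

The people in Uma's organization with no one reporting to them are Gita, Thandi. That is 2.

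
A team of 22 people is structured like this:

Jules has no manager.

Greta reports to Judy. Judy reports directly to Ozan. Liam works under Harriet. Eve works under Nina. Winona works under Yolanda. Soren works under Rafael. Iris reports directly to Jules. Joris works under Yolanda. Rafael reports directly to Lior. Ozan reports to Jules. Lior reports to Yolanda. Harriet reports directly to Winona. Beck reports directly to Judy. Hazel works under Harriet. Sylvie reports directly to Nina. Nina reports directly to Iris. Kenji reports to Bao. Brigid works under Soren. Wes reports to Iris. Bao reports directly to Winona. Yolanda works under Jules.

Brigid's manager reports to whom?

Rafael

Brigid reports to Soren, and Soren reports to Rafael. So Brigid's skip-level manager is Rafael.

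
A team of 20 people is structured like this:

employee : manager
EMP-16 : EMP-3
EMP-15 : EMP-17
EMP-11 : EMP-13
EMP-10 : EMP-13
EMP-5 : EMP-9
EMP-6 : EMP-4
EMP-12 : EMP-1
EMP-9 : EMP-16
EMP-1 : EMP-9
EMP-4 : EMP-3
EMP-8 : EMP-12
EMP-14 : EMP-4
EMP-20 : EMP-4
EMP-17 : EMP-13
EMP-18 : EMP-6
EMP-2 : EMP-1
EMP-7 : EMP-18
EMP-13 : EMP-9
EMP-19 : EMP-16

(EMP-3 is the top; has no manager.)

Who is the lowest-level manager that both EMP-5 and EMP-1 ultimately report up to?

EMP-5's chain of managers is EMP-9, EMP-16, EMP-3. EMP-1's chain of managers is EMP-9, EMP-16, EMP-3. The first manager that appears in both chains is EMP-9.

EMP-9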